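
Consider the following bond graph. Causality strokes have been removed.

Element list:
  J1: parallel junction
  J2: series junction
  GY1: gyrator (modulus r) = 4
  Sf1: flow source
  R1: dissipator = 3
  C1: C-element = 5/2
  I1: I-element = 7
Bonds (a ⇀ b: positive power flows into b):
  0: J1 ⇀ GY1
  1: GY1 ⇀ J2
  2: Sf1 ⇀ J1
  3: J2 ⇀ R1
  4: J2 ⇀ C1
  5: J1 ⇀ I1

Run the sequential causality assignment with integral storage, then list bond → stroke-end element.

b0 →J1
b1 →J2
b2 →Sf1
b3 →R1
b4 →J2
b5 →I1

b2 →Sf1  (Sf1 (Sf) sets flow on bond)
b4 →J2  (C1 integral (e out))
b5 →I1  (I1 integral (f out))
b0 →J1  (only one effort-in slot at J1)
b1 →J2  (GY1: gyrator matches bond 0)
b3 →R1  (only one flow-in slot at J2)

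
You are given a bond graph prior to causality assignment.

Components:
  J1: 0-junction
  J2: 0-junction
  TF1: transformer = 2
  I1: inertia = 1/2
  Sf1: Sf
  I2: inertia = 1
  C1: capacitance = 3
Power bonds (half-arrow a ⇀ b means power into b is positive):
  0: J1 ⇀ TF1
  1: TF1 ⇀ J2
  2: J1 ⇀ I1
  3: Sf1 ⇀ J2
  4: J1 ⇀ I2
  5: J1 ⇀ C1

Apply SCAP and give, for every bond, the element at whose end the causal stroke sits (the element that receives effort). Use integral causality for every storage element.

bond 0 |TF1
bond 1 |J2
bond 2 |I1
bond 3 |Sf1
bond 4 |I2
bond 5 |J1

#3 stroke at Sf1  (Sf1 fixes flow; stroke at Sf1)
#1 stroke at J2  (only one effort-in slot at J2)
#0 stroke at TF1  (TF1 one-in-one-out from 1)
#2 stroke at I1  (prefer integral on I1)
#4 stroke at I2  (I2 outputs flow p/I2)
#5 stroke at J1  (J1 needs exactly one e-in)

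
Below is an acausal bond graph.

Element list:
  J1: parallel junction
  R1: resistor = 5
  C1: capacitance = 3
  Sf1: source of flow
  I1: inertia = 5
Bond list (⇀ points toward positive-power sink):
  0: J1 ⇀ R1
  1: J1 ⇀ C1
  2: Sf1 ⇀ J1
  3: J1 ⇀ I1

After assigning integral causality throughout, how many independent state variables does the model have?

#2 stroke at Sf1  (source Sf1 imposes f)
#1 stroke at J1  (C1 integral (e out))
#0 stroke at R1  (J1: bond 1 brought effort, rest push out)
#3 stroke at I1  (J1: bond 1 brought effort, rest push out)

2  (C1, I1 all integral)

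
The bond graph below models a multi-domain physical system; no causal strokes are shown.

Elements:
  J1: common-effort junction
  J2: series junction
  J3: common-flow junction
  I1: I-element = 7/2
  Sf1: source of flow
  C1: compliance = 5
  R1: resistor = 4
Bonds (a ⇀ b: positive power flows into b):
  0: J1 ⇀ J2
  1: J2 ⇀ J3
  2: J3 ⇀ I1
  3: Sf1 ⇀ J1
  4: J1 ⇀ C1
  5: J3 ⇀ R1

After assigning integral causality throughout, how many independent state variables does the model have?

2  (C1, I1 all integral)

b3 |Sf1  (Sf1 fixes flow; stroke at Sf1)
b2 |I1  (I1 outputs flow p/I1)
b1 |J3  (J3: bond 2 brought flow, rest push out)
b5 |J3  (J3: bond 2 brought flow, rest push out)
b0 |J2  (J2 flow already set via bond 1)
b4 |J1  (J1: last free bond brings effort in)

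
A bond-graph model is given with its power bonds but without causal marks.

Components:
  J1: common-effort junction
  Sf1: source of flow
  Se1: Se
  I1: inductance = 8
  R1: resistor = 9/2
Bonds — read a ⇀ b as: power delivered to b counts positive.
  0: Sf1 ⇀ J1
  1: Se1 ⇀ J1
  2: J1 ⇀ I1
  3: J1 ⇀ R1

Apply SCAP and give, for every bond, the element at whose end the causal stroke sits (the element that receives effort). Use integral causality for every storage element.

b0 stroke→Sf1
b1 stroke→J1
b2 stroke→I1
b3 stroke→R1

bond 0 stroke→Sf1  (Sf1 (Sf) sets flow on bond)
bond 1 stroke→J1  (Se1: effort source, stroke at far end)
bond 2 stroke→I1  (J1: bond 1 brought effort, rest push out)
bond 3 stroke→R1  (0-jn J1 has e-setter on 1)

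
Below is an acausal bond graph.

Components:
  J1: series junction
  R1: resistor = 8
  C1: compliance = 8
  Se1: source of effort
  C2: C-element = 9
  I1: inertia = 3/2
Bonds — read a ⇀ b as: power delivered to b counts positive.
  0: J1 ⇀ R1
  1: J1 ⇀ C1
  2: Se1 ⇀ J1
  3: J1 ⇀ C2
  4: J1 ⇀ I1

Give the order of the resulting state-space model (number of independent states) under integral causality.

#2 |J1  (Se1: effort source, stroke at far end)
#1 |J1  (C1 integral (e out))
#3 |J1  (prefer integral on C2)
#4 |I1  (prefer integral on I1)
#0 |J1  (J1: bond 4 brought flow, rest push out)

3  (C1, C2, I1 all integral)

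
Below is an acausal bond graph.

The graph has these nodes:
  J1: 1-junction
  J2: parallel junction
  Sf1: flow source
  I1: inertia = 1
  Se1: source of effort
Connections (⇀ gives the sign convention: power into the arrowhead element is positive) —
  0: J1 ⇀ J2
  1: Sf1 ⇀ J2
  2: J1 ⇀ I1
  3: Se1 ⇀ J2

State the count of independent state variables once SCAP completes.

1  (I1 all integral)

β1 stroke→Sf1  (source Sf1 imposes f)
β3 stroke→J2  (Se1 (Se) sets effort on bond)
β0 stroke→J1  (J2: bond 3 brought effort, rest push out)
β2 stroke→I1  (J1: last free bond brings flow in)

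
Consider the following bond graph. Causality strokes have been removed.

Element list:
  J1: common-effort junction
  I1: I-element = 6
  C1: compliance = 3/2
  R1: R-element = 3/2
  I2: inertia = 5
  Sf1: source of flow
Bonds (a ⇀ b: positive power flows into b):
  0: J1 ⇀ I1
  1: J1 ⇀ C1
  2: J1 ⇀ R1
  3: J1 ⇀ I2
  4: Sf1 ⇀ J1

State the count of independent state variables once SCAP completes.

b4 →Sf1  (source Sf1 imposes f)
b0 →I1  (prefer integral on I1)
b1 →J1  (C1 integral (e out))
b2 →R1  (0-jn J1 has e-setter on 1)
b3 →I2  (J1: bond 1 brought effort, rest push out)

3  (C1, I1, I2 all integral)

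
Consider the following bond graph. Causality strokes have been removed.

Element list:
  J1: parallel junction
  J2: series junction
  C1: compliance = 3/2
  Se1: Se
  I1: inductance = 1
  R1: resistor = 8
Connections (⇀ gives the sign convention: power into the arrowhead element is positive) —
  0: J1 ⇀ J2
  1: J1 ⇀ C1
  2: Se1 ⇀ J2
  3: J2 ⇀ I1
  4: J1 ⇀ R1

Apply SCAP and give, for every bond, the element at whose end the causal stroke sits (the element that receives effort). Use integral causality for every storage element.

β2 |J2  (source Se1 imposes e)
β1 |J1  (C1 integral (e out))
β0 |J2  (0-jn J1 has e-setter on 1)
β4 |R1  (J1: bond 1 brought effort, rest push out)
β3 |I1  (closing 1-jn rule on J2)

β0 →J2
β1 →J1
β2 →J2
β3 →I1
β4 →R1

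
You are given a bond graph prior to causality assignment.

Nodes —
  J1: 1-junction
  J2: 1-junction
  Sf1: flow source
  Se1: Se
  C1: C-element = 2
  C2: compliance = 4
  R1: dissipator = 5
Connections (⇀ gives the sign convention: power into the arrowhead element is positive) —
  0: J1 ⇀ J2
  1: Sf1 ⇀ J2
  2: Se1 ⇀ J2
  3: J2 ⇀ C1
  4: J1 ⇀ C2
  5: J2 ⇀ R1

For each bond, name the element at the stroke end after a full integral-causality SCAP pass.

β0 stroke→J2
β1 stroke→Sf1
β2 stroke→J2
β3 stroke→J2
β4 stroke→J1
β5 stroke→J2

#1 |Sf1  (Sf1 fixes flow; stroke at Sf1)
#2 |J2  (Se1 fixes effort; stroke away)
#0 |J2  (common-f at J2 fixed by 1)
#3 |J2  (common-f at J2 fixed by 1)
#5 |J2  (J2 flow already set via bond 1)
#4 |J1  (common-f at J1 fixed by 0)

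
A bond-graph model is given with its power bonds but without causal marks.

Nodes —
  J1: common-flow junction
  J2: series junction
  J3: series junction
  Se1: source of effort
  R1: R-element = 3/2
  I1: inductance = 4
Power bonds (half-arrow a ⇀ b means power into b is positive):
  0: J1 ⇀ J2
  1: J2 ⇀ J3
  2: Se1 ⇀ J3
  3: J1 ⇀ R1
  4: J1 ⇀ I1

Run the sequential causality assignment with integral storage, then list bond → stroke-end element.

bond 2 stroke at J3  (source Se1 imposes e)
bond 1 stroke at J2  (closing 1-jn rule on J3)
bond 0 stroke at J1  (closing 1-jn rule on J2)
bond 4 stroke at I1  (prefer integral on I1)
bond 3 stroke at J1  (common-f at J1 fixed by 4)

β0 stroke→J1
β1 stroke→J2
β2 stroke→J3
β3 stroke→J1
β4 stroke→I1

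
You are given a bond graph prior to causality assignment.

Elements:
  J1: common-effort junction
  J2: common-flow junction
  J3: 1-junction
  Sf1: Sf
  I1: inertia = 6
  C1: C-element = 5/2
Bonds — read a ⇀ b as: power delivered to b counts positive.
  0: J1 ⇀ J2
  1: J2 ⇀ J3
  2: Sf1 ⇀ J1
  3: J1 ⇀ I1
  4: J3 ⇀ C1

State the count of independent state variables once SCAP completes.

2  (C1, I1 all integral)

β2 |Sf1  (source Sf1 imposes f)
β3 |I1  (I1 outputs flow p/I1)
β0 |J1  (closing 0-jn rule on J1)
β1 |J2  (1-jn J2 has f-setter on 0)
β4 |J3  (J3: bond 1 brought flow, rest push out)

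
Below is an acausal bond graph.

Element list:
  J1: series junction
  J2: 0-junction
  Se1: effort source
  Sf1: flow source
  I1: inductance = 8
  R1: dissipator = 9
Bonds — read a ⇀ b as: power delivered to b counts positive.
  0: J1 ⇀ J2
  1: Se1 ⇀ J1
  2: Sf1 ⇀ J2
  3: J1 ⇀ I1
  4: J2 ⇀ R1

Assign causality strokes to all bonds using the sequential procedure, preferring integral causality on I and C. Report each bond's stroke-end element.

bond 0 stroke→J1
bond 1 stroke→J1
bond 2 stroke→Sf1
bond 3 stroke→I1
bond 4 stroke→J2

b1 |J1  (Se1: effort source, stroke at far end)
b2 |Sf1  (Sf1 (Sf) sets flow on bond)
b3 |I1  (I1 integral (f out))
b0 |J1  (J1 flow already set via bond 3)
b4 |J2  (closing 0-jn rule on J2)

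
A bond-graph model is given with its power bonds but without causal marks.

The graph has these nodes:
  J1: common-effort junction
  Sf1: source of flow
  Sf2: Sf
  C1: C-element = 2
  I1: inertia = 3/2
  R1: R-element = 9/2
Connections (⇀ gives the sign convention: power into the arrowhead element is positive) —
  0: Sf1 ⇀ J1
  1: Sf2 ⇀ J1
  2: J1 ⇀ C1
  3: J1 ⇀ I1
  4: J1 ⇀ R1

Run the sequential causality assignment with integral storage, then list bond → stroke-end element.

#0 stroke at Sf1  (Sf1 (Sf) sets flow on bond)
#1 stroke at Sf2  (source Sf2 imposes f)
#2 stroke at J1  (C1 integral (e out))
#3 stroke at I1  (0-jn J1 has e-setter on 2)
#4 stroke at R1  (J1: bond 2 brought effort, rest push out)

bond 0 →Sf1
bond 1 →Sf2
bond 2 →J1
bond 3 →I1
bond 4 →R1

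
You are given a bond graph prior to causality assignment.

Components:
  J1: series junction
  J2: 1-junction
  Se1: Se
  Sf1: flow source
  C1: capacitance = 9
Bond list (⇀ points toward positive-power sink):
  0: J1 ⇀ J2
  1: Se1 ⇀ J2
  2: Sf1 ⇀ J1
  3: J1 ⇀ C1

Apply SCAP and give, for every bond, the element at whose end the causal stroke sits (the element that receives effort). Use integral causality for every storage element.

b0 stroke at J1
b1 stroke at J2
b2 stroke at Sf1
b3 stroke at J1

bond 1 |J2  (Se1: effort source, stroke at far end)
bond 2 |Sf1  (Sf1 (Sf) sets flow on bond)
bond 0 |J1  (J1 flow already set via bond 2)
bond 3 |J1  (common-f at J1 fixed by 2)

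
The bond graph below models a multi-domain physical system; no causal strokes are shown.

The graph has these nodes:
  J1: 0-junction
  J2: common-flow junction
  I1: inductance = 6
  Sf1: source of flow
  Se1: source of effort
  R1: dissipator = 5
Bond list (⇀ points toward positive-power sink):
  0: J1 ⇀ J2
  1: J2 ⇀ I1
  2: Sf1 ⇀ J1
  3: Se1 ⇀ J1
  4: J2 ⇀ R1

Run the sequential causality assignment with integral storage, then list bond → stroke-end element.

#0 |J2
#1 |I1
#2 |Sf1
#3 |J1
#4 |J2

bond 2 →Sf1  (Sf1 (Sf) sets flow on bond)
bond 3 →J1  (Se1 fixes effort; stroke away)
bond 0 →J2  (J1 effort already set via bond 3)
bond 1 →I1  (prefer integral on I1)
bond 4 →J2  (J2: bond 1 brought flow, rest push out)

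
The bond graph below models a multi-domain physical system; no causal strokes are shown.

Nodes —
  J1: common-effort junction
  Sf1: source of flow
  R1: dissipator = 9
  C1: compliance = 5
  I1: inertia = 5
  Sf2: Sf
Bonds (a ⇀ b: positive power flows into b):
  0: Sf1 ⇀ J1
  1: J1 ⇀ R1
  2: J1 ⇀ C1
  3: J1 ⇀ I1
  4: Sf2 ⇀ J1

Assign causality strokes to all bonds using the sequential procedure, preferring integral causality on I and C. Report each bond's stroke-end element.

bond 0 →Sf1  (source Sf1 imposes f)
bond 4 →Sf2  (Sf2 (Sf) sets flow on bond)
bond 2 →J1  (C1: C, integral causality)
bond 1 →R1  (common-e at J1 fixed by 2)
bond 3 →I1  (J1 effort already set via bond 2)

b0 stroke at Sf1
b1 stroke at R1
b2 stroke at J1
b3 stroke at I1
b4 stroke at Sf2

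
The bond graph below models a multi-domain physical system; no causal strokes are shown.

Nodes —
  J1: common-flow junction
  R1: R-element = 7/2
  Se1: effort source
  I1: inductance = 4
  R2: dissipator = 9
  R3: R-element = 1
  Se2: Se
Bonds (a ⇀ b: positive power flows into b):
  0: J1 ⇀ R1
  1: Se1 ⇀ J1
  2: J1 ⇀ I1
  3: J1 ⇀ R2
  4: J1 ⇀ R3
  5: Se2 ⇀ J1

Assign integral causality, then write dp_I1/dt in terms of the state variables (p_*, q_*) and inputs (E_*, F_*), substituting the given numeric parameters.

dp_I1/dt = E_Se1 + E_Se2 - 27*p_I1/8

β1 stroke at J1  (Se1 fixes effort; stroke away)
β5 stroke at J1  (Se2 fixes effort; stroke away)
β2 stroke at I1  (prefer integral on I1)
β0 stroke at J1  (J1 flow already set via bond 2)
β3 stroke at J1  (common-f at J1 fixed by 2)
β4 stroke at J1  (J1: bond 2 brought flow, rest push out)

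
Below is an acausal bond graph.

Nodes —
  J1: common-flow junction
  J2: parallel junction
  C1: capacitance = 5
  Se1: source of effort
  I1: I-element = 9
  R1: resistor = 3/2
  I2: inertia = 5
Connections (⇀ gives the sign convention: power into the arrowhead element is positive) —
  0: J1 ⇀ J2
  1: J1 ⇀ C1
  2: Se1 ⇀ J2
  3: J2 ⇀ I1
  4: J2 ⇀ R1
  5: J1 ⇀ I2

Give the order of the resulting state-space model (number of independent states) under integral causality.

β2 →J2  (Se1: effort source, stroke at far end)
β0 →J1  (J2 effort already set via bond 2)
β3 →I1  (common-e at J2 fixed by 2)
β4 →R1  (0-jn J2 has e-setter on 2)
β1 →J1  (C1 integral (e out))
β5 →I2  (J1 needs exactly one f-in)

3  (C1, I1, I2 all integral)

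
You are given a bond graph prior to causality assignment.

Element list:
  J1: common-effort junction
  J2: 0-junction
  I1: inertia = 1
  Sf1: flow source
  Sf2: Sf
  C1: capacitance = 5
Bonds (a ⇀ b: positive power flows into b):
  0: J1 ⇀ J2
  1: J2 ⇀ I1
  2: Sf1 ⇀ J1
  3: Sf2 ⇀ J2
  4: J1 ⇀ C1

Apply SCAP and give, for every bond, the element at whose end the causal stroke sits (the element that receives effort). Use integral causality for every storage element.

bond 2 |Sf1  (Sf1 fixes flow; stroke at Sf1)
bond 3 |Sf2  (source Sf2 imposes f)
bond 1 |I1  (I1: I, integral causality)
bond 0 |J2  (J2: last free bond brings effort in)
bond 4 |J1  (closing 0-jn rule on J1)

b0 →J2
b1 →I1
b2 →Sf1
b3 →Sf2
b4 →J1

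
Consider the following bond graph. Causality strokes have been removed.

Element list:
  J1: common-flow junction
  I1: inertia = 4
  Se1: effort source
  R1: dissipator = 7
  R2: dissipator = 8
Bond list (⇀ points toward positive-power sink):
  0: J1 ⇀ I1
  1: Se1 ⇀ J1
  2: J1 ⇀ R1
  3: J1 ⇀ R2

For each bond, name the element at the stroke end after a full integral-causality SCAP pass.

b0 →I1
b1 →J1
b2 →J1
b3 →J1

bond 1 stroke→J1  (source Se1 imposes e)
bond 0 stroke→I1  (I1 outputs flow p/I1)
bond 2 stroke→J1  (J1 flow already set via bond 0)
bond 3 stroke→J1  (common-f at J1 fixed by 0)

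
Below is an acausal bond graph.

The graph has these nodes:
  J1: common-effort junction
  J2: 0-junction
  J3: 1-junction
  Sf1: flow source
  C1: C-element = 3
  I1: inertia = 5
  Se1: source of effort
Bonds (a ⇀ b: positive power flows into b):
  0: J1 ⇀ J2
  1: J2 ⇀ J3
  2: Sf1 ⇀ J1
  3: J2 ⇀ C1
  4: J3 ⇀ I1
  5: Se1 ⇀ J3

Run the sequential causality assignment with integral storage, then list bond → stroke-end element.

#2 →Sf1  (Sf1 (Sf) sets flow on bond)
#5 →J3  (Se1 (Se) sets effort on bond)
#0 →J1  (only one effort-in slot at J1)
#3 →J2  (C1: C, integral causality)
#1 →J3  (J2 effort already set via bond 3)
#4 →I1  (J3 needs exactly one f-in)

β0 |J1
β1 |J3
β2 |Sf1
β3 |J2
β4 |I1
β5 |J3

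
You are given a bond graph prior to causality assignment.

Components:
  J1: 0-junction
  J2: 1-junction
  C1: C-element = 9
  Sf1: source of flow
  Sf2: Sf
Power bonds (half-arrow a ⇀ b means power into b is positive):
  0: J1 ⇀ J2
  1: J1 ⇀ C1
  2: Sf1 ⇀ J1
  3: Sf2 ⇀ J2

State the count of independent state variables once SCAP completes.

1  (C1 all integral)

β2 stroke at Sf1  (Sf1: flow source, stroke at near end)
β3 stroke at Sf2  (Sf2 (Sf) sets flow on bond)
β0 stroke at J2  (1-jn J2 has f-setter on 3)
β1 stroke at J1  (J1: last free bond brings effort in)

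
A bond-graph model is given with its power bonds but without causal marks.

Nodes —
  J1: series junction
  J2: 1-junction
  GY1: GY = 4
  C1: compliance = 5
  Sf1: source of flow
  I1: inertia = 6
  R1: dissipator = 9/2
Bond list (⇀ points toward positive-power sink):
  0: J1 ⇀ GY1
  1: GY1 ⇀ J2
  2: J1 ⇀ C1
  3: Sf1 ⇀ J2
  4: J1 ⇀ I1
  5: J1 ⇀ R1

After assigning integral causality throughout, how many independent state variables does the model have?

β3 |Sf1  (Sf1 fixes flow; stroke at Sf1)
β1 |J2  (common-f at J2 fixed by 3)
β0 |J1  (GY1: gyrator matches bond 1)
β2 |J1  (prefer integral on C1)
β4 |I1  (I1 integral (f out))
β5 |J1  (J1: bond 4 brought flow, rest push out)

2  (C1, I1 all integral)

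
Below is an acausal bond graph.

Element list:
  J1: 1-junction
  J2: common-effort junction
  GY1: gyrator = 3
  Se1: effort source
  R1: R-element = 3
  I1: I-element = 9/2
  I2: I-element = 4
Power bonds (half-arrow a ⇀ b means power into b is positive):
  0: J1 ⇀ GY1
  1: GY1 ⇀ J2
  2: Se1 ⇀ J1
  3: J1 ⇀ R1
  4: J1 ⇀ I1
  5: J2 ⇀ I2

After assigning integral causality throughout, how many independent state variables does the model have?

β2 →J1  (Se1: effort source, stroke at far end)
β4 →I1  (I1: I, integral causality)
β0 →J1  (J1: bond 4 brought flow, rest push out)
β3 →J1  (common-f at J1 fixed by 4)
β1 →J2  (GY1 both-in/both-out from 0)
β5 →I2  (J2: bond 1 brought effort, rest push out)

2  (I1, I2 all integral)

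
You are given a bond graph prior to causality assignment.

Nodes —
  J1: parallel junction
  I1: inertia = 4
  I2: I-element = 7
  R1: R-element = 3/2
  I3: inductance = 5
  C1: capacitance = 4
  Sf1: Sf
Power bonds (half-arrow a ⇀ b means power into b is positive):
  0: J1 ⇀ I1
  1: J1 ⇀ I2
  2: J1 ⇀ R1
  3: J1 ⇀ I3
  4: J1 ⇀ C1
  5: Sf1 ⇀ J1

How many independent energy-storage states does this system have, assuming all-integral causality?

4  (C1, I1, I2, I3 all integral)

β5 →Sf1  (Sf1 fixes flow; stroke at Sf1)
β0 →I1  (prefer integral on I1)
β1 →I2  (I2 outputs flow p/I2)
β3 →I3  (prefer integral on I3)
β4 →J1  (C1: C, integral causality)
β2 →R1  (0-jn J1 has e-setter on 4)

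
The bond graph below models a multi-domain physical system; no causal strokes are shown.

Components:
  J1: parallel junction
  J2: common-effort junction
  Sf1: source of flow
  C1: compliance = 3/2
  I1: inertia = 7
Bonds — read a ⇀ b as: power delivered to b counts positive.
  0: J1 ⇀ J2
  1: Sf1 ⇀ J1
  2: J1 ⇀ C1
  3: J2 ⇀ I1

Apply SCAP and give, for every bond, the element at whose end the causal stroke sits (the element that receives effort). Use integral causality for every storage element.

β1 →Sf1  (Sf1 (Sf) sets flow on bond)
β2 →J1  (C1 integral (e out))
β0 →J2  (J1 effort already set via bond 2)
β3 →I1  (J2 effort already set via bond 0)

bond 0 stroke at J2
bond 1 stroke at Sf1
bond 2 stroke at J1
bond 3 stroke at I1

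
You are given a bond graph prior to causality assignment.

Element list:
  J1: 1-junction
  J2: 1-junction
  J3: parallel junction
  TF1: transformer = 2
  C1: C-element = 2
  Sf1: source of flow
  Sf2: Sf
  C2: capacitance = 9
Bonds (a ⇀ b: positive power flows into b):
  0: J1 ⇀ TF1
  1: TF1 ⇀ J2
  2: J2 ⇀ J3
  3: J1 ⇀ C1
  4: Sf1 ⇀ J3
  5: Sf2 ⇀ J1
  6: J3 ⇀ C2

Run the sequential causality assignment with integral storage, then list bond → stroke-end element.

bond 4 stroke at Sf1  (Sf1 fixes flow; stroke at Sf1)
bond 5 stroke at Sf2  (Sf2 fixes flow; stroke at Sf2)
bond 0 stroke at J1  (J1 flow already set via bond 5)
bond 3 stroke at J1  (common-f at J1 fixed by 5)
bond 1 stroke at TF1  (through TF1, causality passes straight; one stroke at TF1)
bond 2 stroke at J2  (1-jn J2 has f-setter on 1)
bond 6 stroke at J3  (only one effort-in slot at J3)

β0 →J1
β1 →TF1
β2 →J2
β3 →J1
β4 →Sf1
β5 →Sf2
β6 →J3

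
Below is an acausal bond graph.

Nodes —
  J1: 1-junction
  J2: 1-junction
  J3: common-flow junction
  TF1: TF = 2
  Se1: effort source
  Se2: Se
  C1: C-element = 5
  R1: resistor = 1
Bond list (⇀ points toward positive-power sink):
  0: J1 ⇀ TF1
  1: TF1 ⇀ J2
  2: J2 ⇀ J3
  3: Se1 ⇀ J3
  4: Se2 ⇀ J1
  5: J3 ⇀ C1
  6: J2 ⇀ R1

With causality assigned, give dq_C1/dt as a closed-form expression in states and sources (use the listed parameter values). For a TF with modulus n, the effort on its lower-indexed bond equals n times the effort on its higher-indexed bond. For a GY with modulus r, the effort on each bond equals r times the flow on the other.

dq_C1/dt = E_Se1 + E_Se2/2 - q_C1/5

b3 |J3  (Se1 fixes effort; stroke away)
b4 |J1  (Se2 (Se) sets effort on bond)
b0 |TF1  (J1 needs exactly one f-in)
b1 |J2  (through TF1, causality passes straight; one stroke at TF1)
b5 |J3  (C1 outputs effort q/C1)
b2 |J2  (J3: last free bond brings flow in)
b6 |R1  (J2 needs exactly one f-in)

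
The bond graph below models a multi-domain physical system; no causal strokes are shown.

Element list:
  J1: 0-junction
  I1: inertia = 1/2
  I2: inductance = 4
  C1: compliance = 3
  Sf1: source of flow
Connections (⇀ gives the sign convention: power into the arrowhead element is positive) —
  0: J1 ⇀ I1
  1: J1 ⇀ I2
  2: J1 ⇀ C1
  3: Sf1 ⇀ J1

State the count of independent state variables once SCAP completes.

3  (C1, I1, I2 all integral)

#3 →Sf1  (Sf1: flow source, stroke at near end)
#0 →I1  (I1 outputs flow p/I1)
#1 →I2  (prefer integral on I2)
#2 →J1  (closing 0-jn rule on J1)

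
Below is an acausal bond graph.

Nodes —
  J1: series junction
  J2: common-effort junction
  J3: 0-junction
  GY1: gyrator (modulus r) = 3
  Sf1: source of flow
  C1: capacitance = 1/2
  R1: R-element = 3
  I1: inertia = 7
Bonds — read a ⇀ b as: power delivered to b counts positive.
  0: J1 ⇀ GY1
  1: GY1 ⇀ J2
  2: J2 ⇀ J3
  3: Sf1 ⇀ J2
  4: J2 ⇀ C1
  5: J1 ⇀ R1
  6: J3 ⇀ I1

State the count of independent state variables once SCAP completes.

bond 3 →Sf1  (Sf1 fixes flow; stroke at Sf1)
bond 4 →J2  (prefer integral on C1)
bond 1 →GY1  (J2 effort already set via bond 4)
bond 2 →J3  (J2: bond 4 brought effort, rest push out)
bond 6 →I1  (J3: bond 2 brought effort, rest push out)
bond 0 →GY1  (through GY1, causality inverts; strokes same side of GY1)
bond 5 →J1  (J1 flow already set via bond 0)

2  (C1, I1 all integral)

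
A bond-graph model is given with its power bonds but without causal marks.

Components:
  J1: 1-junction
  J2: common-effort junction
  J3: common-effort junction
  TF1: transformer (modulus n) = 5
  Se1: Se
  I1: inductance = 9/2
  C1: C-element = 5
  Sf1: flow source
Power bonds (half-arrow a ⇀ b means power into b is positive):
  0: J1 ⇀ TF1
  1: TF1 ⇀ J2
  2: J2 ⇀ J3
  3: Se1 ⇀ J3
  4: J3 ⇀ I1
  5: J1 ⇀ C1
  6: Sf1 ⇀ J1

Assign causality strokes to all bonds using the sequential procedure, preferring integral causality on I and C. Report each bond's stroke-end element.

bond 0 stroke at J1
bond 1 stroke at TF1
bond 2 stroke at J2
bond 3 stroke at J3
bond 4 stroke at I1
bond 5 stroke at J1
bond 6 stroke at Sf1

#3 stroke→J3  (source Se1 imposes e)
#6 stroke→Sf1  (Sf1 fixes flow; stroke at Sf1)
#0 stroke→J1  (1-jn J1 has f-setter on 6)
#5 stroke→J1  (J1 flow already set via bond 6)
#2 stroke→J2  (common-e at J3 fixed by 3)
#4 stroke→I1  (common-e at J3 fixed by 3)
#1 stroke→TF1  (TF TF1: opposite of bond 0)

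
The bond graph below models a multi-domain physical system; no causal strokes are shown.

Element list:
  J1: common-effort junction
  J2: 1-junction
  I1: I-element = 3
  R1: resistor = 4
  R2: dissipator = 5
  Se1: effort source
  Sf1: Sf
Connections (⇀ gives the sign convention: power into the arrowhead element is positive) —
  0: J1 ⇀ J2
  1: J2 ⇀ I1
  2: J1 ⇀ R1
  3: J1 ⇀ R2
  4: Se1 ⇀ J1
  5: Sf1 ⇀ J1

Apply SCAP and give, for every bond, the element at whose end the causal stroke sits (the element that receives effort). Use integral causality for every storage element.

b4 →J1  (Se1 (Se) sets effort on bond)
b5 →Sf1  (Sf1: flow source, stroke at near end)
b0 →J2  (J1 effort already set via bond 4)
b2 →R1  (0-jn J1 has e-setter on 4)
b3 →R2  (0-jn J1 has e-setter on 4)
b1 →I1  (J2 needs exactly one f-in)

#0 →J2
#1 →I1
#2 →R1
#3 →R2
#4 →J1
#5 →Sf1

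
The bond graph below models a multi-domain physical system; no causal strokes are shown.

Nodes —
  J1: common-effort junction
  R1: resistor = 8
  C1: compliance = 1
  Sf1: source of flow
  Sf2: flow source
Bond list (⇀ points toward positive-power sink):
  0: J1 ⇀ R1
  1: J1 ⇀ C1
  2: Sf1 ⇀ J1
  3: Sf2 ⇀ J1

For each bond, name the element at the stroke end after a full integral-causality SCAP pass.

#2 stroke at Sf1  (Sf1 (Sf) sets flow on bond)
#3 stroke at Sf2  (Sf2 fixes flow; stroke at Sf2)
#1 stroke at J1  (C1: C, integral causality)
#0 stroke at R1  (J1: bond 1 brought effort, rest push out)

b0 stroke at R1
b1 stroke at J1
b2 stroke at Sf1
b3 stroke at Sf2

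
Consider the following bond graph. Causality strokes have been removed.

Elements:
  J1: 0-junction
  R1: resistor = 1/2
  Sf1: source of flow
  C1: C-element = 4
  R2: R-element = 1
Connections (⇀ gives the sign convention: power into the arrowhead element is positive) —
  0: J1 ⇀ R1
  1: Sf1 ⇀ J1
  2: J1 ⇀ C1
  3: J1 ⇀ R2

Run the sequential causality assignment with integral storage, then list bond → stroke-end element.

bond 1 →Sf1  (source Sf1 imposes f)
bond 2 →J1  (prefer integral on C1)
bond 0 →R1  (common-e at J1 fixed by 2)
bond 3 →R2  (J1 effort already set via bond 2)

b0 |R1
b1 |Sf1
b2 |J1
b3 |R2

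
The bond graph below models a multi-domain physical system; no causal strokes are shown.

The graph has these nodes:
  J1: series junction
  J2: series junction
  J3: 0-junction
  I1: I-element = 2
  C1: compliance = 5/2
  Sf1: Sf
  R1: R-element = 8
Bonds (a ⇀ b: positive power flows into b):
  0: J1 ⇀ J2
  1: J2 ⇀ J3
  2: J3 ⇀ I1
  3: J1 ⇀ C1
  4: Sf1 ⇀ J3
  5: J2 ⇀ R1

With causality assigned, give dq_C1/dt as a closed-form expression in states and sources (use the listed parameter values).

#4 stroke at Sf1  (source Sf1 imposes f)
#2 stroke at I1  (prefer integral on I1)
#1 stroke at J3  (closing 0-jn rule on J3)
#0 stroke at J2  (J2 flow already set via bond 1)
#5 stroke at J2  (J2: bond 1 brought flow, rest push out)
#3 stroke at J1  (J1 flow already set via bond 0)

dq_C1/dt = -F_Sf1 + p_I1/2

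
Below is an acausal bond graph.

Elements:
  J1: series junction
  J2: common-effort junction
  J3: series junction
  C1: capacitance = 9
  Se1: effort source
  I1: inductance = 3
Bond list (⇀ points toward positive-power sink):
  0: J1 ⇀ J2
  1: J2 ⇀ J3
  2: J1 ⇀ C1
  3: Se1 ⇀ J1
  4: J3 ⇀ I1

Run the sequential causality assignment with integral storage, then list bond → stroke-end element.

β3 |J1  (Se1 (Se) sets effort on bond)
β2 |J1  (C1 outputs effort q/C1)
β0 |J2  (only one flow-in slot at J1)
β1 |J3  (0-jn J2 has e-setter on 0)
β4 |I1  (only one flow-in slot at J3)

b0 stroke→J2
b1 stroke→J3
b2 stroke→J1
b3 stroke→J1
b4 stroke→I1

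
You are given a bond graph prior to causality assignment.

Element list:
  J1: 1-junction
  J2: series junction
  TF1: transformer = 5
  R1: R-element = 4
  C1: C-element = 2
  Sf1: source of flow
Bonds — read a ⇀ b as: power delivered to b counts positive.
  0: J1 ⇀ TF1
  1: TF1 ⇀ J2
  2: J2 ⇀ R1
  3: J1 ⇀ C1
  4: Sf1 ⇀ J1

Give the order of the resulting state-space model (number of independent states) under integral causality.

#4 stroke→Sf1  (Sf1 (Sf) sets flow on bond)
#0 stroke→J1  (J1: bond 4 brought flow, rest push out)
#3 stroke→J1  (J1 flow already set via bond 4)
#1 stroke→TF1  (TF1 one-in-one-out from 0)
#2 stroke→J2  (1-jn J2 has f-setter on 1)

1  (C1 all integral)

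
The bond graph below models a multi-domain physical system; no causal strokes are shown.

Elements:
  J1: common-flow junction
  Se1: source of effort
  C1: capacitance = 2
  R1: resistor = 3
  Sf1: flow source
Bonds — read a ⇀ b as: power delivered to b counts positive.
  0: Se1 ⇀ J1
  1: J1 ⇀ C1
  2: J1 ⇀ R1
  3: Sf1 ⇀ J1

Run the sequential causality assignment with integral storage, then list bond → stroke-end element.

bond 0 stroke→J1
bond 1 stroke→J1
bond 2 stroke→J1
bond 3 stroke→Sf1

β0 →J1  (Se1 (Se) sets effort on bond)
β3 →Sf1  (Sf1 (Sf) sets flow on bond)
β1 →J1  (J1 flow already set via bond 3)
β2 →J1  (J1: bond 3 brought flow, rest push out)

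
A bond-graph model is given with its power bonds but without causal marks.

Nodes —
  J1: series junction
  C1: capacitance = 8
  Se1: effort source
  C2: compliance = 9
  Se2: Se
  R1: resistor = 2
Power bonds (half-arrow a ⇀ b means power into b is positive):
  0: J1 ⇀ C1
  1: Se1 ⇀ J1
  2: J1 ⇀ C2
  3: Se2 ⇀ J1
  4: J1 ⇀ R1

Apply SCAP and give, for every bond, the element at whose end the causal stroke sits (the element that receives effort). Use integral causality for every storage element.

bond 0 |J1
bond 1 |J1
bond 2 |J1
bond 3 |J1
bond 4 |R1

#1 →J1  (source Se1 imposes e)
#3 →J1  (Se2 fixes effort; stroke away)
#0 →J1  (prefer integral on C1)
#2 →J1  (C2 integral (e out))
#4 →R1  (closing 1-jn rule on J1)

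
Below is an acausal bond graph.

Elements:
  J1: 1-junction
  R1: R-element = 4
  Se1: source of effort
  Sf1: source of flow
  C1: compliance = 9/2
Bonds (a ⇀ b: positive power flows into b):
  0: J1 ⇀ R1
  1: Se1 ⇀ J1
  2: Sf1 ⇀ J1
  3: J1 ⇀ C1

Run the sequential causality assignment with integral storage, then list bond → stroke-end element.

β0 stroke→J1
β1 stroke→J1
β2 stroke→Sf1
β3 stroke→J1

b1 stroke→J1  (Se1: effort source, stroke at far end)
b2 stroke→Sf1  (source Sf1 imposes f)
b0 stroke→J1  (J1: bond 2 brought flow, rest push out)
b3 stroke→J1  (1-jn J1 has f-setter on 2)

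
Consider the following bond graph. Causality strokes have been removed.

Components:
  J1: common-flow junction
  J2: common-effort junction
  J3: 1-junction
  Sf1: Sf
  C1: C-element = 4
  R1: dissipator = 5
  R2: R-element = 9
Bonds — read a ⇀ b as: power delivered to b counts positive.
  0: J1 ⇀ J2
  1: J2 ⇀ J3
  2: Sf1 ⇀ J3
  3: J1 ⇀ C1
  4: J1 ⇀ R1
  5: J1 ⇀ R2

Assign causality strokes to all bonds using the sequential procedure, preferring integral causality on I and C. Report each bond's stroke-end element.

bond 0 stroke at J2
bond 1 stroke at J3
bond 2 stroke at Sf1
bond 3 stroke at J1
bond 4 stroke at J1
bond 5 stroke at J1

bond 2 →Sf1  (Sf1 fixes flow; stroke at Sf1)
bond 1 →J3  (J3: bond 2 brought flow, rest push out)
bond 0 →J2  (J2 needs exactly one e-in)
bond 3 →J1  (1-jn J1 has f-setter on 0)
bond 4 →J1  (1-jn J1 has f-setter on 0)
bond 5 →J1  (J1: bond 0 brought flow, rest push out)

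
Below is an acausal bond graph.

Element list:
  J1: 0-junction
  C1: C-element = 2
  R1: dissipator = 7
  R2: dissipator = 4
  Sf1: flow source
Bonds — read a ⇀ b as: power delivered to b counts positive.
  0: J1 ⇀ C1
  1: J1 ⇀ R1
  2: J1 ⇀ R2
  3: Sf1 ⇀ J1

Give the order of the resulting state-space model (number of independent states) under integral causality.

1  (C1 all integral)

bond 3 stroke at Sf1  (Sf1 (Sf) sets flow on bond)
bond 0 stroke at J1  (C1 integral (e out))
bond 1 stroke at R1  (J1: bond 0 brought effort, rest push out)
bond 2 stroke at R2  (common-e at J1 fixed by 0)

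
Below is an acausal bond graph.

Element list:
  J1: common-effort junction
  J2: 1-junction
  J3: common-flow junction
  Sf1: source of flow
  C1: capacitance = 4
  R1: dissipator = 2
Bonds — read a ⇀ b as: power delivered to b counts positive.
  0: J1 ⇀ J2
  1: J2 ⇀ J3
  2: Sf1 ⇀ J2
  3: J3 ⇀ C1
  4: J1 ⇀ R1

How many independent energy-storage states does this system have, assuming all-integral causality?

1  (C1 all integral)

#2 stroke→Sf1  (Sf1: flow source, stroke at near end)
#0 stroke→J2  (J2: bond 2 brought flow, rest push out)
#1 stroke→J2  (1-jn J2 has f-setter on 2)
#3 stroke→J3  (common-f at J3 fixed by 1)
#4 stroke→J1  (J1 needs exactly one e-in)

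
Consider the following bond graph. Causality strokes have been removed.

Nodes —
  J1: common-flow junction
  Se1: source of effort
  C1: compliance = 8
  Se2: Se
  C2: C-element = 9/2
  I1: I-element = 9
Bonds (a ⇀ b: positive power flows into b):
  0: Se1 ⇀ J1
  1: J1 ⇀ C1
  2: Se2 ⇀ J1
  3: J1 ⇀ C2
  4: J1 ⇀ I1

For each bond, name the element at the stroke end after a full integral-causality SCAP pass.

bond 0 |J1  (source Se1 imposes e)
bond 2 |J1  (Se2 fixes effort; stroke away)
bond 1 |J1  (prefer integral on C1)
bond 3 |J1  (C2 outputs effort q/C2)
bond 4 |I1  (only one flow-in slot at J1)

bond 0 →J1
bond 1 →J1
bond 2 →J1
bond 3 →J1
bond 4 →I1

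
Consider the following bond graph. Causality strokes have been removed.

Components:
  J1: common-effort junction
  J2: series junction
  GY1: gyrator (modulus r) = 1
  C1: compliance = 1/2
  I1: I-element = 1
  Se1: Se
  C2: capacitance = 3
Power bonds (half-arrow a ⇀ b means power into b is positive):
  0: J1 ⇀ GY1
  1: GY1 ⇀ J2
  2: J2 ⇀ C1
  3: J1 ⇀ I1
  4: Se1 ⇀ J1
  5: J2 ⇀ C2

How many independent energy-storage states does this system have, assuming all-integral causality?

3  (C1, C2, I1 all integral)

#4 stroke→J1  (Se1: effort source, stroke at far end)
#0 stroke→GY1  (common-e at J1 fixed by 4)
#3 stroke→I1  (0-jn J1 has e-setter on 4)
#1 stroke→GY1  (through GY1, causality inverts; strokes same side of GY1)
#2 stroke→J2  (common-f at J2 fixed by 1)
#5 stroke→J2  (1-jn J2 has f-setter on 1)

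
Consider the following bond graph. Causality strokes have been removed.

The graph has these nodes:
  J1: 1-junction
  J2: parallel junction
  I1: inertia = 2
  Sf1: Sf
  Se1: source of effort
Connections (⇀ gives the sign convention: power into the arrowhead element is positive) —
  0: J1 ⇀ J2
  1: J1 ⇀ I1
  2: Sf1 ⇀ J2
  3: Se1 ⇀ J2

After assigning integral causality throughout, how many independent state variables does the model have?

#2 →Sf1  (source Sf1 imposes f)
#3 →J2  (Se1: effort source, stroke at far end)
#0 →J1  (common-e at J2 fixed by 3)
#1 →I1  (J1 needs exactly one f-in)

1  (I1 all integral)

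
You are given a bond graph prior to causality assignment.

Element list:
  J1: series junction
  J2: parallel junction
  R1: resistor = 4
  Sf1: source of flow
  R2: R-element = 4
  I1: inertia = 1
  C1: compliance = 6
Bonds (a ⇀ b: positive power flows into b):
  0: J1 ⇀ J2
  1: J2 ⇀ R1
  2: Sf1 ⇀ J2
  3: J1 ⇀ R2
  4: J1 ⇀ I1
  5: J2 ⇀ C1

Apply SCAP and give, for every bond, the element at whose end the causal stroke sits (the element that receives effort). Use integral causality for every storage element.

#0 stroke at J1
#1 stroke at R1
#2 stroke at Sf1
#3 stroke at J1
#4 stroke at I1
#5 stroke at J2

β2 →Sf1  (source Sf1 imposes f)
β4 →I1  (prefer integral on I1)
β0 →J1  (J1 flow already set via bond 4)
β3 →J1  (1-jn J1 has f-setter on 4)
β5 →J2  (prefer integral on C1)
β1 →R1  (J2 effort already set via bond 5)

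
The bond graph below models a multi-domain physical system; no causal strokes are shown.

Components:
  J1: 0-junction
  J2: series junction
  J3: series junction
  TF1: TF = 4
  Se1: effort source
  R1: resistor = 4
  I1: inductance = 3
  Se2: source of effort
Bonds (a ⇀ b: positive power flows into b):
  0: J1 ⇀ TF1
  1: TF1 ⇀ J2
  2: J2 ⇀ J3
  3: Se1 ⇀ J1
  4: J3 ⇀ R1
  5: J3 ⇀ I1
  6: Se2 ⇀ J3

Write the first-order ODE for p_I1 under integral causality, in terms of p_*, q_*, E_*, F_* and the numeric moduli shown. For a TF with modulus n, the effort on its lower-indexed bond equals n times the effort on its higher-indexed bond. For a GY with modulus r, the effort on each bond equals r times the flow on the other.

dp_I1/dt = E_Se1/4 + E_Se2 - 4*p_I1/3

β3 stroke→J1  (source Se1 imposes e)
β6 stroke→J3  (Se2: effort source, stroke at far end)
β0 stroke→TF1  (common-e at J1 fixed by 3)
β1 stroke→J2  (through TF1, causality passes straight; one stroke at TF1)
β2 stroke→J3  (J2: last free bond brings flow in)
β5 stroke→I1  (I1: I, integral causality)
β4 stroke→J3  (J3: bond 5 brought flow, rest push out)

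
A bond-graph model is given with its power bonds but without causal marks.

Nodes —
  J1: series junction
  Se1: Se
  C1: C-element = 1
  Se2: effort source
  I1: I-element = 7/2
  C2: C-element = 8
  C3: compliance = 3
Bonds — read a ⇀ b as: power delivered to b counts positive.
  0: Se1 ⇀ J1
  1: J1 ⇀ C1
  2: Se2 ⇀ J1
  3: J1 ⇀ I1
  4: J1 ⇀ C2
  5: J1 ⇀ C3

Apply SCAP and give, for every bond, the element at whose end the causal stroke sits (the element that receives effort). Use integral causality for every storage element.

bond 0 stroke→J1
bond 1 stroke→J1
bond 2 stroke→J1
bond 3 stroke→I1
bond 4 stroke→J1
bond 5 stroke→J1

b0 →J1  (Se1 fixes effort; stroke away)
b2 →J1  (Se2 fixes effort; stroke away)
b1 →J1  (C1 outputs effort q/C1)
b3 →I1  (prefer integral on I1)
b4 →J1  (J1: bond 3 brought flow, rest push out)
b5 →J1  (J1 flow already set via bond 3)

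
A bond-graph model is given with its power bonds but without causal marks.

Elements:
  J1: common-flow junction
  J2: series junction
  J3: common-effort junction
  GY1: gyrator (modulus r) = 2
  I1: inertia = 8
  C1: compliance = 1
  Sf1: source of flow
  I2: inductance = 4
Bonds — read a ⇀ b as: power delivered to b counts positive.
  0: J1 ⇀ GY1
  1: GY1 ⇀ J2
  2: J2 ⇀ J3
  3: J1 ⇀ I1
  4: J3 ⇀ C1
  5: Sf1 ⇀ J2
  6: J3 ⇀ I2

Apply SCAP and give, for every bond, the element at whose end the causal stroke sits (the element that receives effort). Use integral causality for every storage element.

bond 5 →Sf1  (Sf1 fixes flow; stroke at Sf1)
bond 1 →J2  (1-jn J2 has f-setter on 5)
bond 2 →J2  (J2 flow already set via bond 5)
bond 0 →J1  (GY1 both-in/both-out from 1)
bond 3 →I1  (J1 needs exactly one f-in)
bond 4 →J3  (C1: C, integral causality)
bond 6 →I2  (J3: bond 4 brought effort, rest push out)

b0 stroke→J1
b1 stroke→J2
b2 stroke→J2
b3 stroke→I1
b4 stroke→J3
b5 stroke→Sf1
b6 stroke→I2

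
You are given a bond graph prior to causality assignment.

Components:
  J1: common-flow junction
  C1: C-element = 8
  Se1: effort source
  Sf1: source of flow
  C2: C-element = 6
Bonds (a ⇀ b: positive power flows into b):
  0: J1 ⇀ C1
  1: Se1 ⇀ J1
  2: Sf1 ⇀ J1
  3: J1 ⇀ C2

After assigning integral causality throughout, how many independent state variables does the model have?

β1 |J1  (Se1 (Se) sets effort on bond)
β2 |Sf1  (Sf1 (Sf) sets flow on bond)
β0 |J1  (J1: bond 2 brought flow, rest push out)
β3 |J1  (J1: bond 2 brought flow, rest push out)

2  (C1, C2 all integral)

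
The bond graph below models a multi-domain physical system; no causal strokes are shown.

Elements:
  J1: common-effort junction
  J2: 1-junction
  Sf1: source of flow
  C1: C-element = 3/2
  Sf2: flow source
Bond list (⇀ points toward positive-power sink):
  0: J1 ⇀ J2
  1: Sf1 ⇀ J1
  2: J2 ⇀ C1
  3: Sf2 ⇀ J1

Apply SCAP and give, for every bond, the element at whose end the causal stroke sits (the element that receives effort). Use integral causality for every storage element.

b1 →Sf1  (Sf1 fixes flow; stroke at Sf1)
b3 →Sf2  (Sf2 (Sf) sets flow on bond)
b0 →J1  (J1: last free bond brings effort in)
b2 →J2  (common-f at J2 fixed by 0)

b0 stroke at J1
b1 stroke at Sf1
b2 stroke at J2
b3 stroke at Sf2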